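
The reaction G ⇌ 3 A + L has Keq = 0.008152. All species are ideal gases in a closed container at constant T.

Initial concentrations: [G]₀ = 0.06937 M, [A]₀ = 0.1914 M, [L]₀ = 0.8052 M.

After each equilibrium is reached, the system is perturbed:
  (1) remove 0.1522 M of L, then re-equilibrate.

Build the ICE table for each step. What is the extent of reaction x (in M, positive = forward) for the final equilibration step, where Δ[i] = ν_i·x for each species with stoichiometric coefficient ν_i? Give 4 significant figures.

x = 0.002238 M

Q₀ = 0.08139 vs Keq = 0.008152 ⇒ Q>K, reverse
Step 1:
                  G         A         L
  Initial   0.06937    0.1914    0.8052
  Change    0.02998  -0.08993  -0.02998
  Equil     0.09935    0.1015    0.7752
  solve Keq expr → x = -0.02998; check Q = 0.008152
Then remove 0.1522 M of L.
Step 2:
                  G         A         L
  Initial   0.09935    0.1015     0.623
  Change  -0.002238  0.006713  0.002238
  Equil     0.09711    0.1082    0.6253
  solve Keq expr → x = 0.002238; check Q = 0.008152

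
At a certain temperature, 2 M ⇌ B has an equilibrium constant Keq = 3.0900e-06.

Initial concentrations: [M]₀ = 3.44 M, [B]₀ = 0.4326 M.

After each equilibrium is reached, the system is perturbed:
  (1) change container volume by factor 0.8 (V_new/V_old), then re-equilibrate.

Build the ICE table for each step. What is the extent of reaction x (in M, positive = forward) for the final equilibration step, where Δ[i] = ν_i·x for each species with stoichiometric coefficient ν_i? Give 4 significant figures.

x = 1.7895e-05 M

Q₀ = 0.03656 vs Keq = 3.0900e-06 ⇒ Q>K, reverse
Step 1:
                   M          B
  I             3.44     0.4326
  C           0.8651    -0.4325
  E            4.305 5.7269e-05
  solve Keq expr → x = -0.4325; check Q = 3.0900e-06
Then change container volume by factor 0.8 (V_new/V_old).
Step 2:
                   M          B
  I            5.381 7.1587e-05
  C       -3.5791e-05 1.7895e-05
  E            5.381 8.9482e-05
  solve Keq expr → x = 1.7895e-05; check Q = 3.0900e-06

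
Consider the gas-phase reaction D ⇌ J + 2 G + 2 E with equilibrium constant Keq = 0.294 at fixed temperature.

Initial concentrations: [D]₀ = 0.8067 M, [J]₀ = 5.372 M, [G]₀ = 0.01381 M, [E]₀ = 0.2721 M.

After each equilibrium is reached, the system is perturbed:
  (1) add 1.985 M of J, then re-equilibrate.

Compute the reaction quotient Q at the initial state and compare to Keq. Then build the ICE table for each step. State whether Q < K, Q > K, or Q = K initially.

Q₀ = 9.4030e-05 vs Keq = 0.294 ⇒ Q<K, forward
Step 1:
                    D           J           G           E
  I            0.8067       5.372     0.01381      0.2721
  C           -0.1538      0.1538      0.3077      0.3077
  E            0.6529       5.526      0.3215      0.5798
  solve Keq expr → x = 0.1538; check Q = 0.294
Then add 1.985 M of J.
Step 2:
                    D           J           G           E
  I            0.6529       7.511      0.3215      0.5798
  C           0.01411    -0.01411    -0.02823    -0.02823
  E             0.667       7.497      0.2932      0.5515
  solve Keq expr → x = -0.01411; check Q = 0.294

Q₀ = 9.4030e-05; Q < K (proceeds forward)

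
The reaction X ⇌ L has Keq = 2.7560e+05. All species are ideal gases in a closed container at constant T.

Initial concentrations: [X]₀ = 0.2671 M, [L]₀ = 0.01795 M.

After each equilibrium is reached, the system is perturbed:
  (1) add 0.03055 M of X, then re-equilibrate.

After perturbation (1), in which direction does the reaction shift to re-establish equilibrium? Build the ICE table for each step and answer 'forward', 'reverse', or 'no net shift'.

Direction: forward

Q₀ = 0.0672 vs Keq = 2.7560e+05 ⇒ Q<K, forward
Step 1:
                    X           L
  Initial      0.2671     0.01795
  Change      -0.2671      0.2671
  Equil    1.0343e-06       0.285
  solve Keq expr → x = 0.2671; check Q = 2.7560e+05
Then add 0.03055 M of X.
Step 2:
                    X           L
  Initial     0.03055       0.285
  Change     -0.03055     0.03055
  Equil    1.1451e-06      0.3156
  solve Keq expr → x = 0.03055; check Q = 2.7560e+05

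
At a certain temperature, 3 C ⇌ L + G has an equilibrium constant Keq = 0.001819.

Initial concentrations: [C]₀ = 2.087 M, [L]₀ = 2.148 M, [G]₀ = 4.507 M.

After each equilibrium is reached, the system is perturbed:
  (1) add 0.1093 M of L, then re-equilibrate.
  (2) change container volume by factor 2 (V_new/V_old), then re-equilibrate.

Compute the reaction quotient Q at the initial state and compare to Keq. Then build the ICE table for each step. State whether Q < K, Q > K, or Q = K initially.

Q₀ = 1.065; Q > K (proceeds reverse)

Q₀ = 1.065 vs Keq = 0.001819 ⇒ Q>K, reverse
Step 1:
                   C          L          G
  Initial      2.087      2.148      4.507
  Change       5.536     -1.845     -1.845
  Equil        7.623     0.3027      2.662
  solve Keq expr → x = -1.845; check Q = 0.001819
Then add 0.1093 M of L.
Step 2:
                   C          L          G
  Initial      7.623      0.412      2.662
  Change      0.2193   -0.07311   -0.07311
  Equil        7.842     0.3389      2.589
  solve Keq expr → x = -0.07311; check Q = 0.001819
Then change container volume by factor 2 (V_new/V_old).
Step 3:
                   C          L          G
  Initial      3.921     0.1695      1.294
  Change      0.1979   -0.06597   -0.06597
  Equil        4.119     0.1035      1.228
  solve Keq expr → x = -0.06597; check Q = 0.001819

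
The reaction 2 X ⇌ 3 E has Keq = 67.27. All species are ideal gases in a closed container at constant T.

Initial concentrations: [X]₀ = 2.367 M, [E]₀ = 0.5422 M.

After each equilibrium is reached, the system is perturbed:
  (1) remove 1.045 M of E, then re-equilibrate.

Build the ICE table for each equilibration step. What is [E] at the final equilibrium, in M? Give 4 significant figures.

[E]_eq = 2.377 M

Q₀ = 0.02845 vs Keq = 67.27 ⇒ Q<K, forward
Step 1:
                    X           E
  I             2.367      0.5422
  C            -1.703       2.554
  E            0.6643       3.096
  solve Keq expr → x = 0.8514; check Q = 67.27
Then remove 1.045 M of E.
Step 2:
                    X           E
  I            0.6643       2.051
  C           -0.2174       0.326
  E            0.4469       2.377
  solve Keq expr → x = 0.1087; check Q = 67.27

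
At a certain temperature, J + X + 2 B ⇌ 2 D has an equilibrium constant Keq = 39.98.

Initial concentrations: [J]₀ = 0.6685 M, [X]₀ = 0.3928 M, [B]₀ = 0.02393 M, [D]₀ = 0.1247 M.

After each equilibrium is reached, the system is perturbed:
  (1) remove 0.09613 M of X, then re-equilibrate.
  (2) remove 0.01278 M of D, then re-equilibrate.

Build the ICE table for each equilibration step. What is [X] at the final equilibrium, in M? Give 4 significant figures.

Q₀ = 103.4 vs Keq = 39.98 ⇒ Q>K, reverse
Step 1:
                    J           X           B           D
  Initial      0.6685      0.3928     0.02393      0.1247
  Change     0.005416    0.005416     0.01083    -0.01083
  Equil        0.6739      0.3982     0.03476      0.1139
  solve Keq expr → x = -0.005416; check Q = 39.98
Then remove 0.09613 M of X.
Step 2:
                    J           X           B           D
  Initial      0.6739      0.3021     0.03476      0.1139
  Change     0.001844    0.001844    0.003687   -0.003687
  Equil        0.6758      0.3039     0.03845      0.1102
  solve Keq expr → x = -0.001844; check Q = 39.98
Then remove 0.01278 M of D.
Step 3:
                    J           X           B           D
  Initial      0.6758      0.3039     0.03845      0.0974
  Change    -0.001603   -0.001603   -0.003206    0.003206
  Equil        0.6742      0.3023     0.03524      0.1006
  solve Keq expr → x = 0.001603; check Q = 39.98

[X]_eq = 0.3023 M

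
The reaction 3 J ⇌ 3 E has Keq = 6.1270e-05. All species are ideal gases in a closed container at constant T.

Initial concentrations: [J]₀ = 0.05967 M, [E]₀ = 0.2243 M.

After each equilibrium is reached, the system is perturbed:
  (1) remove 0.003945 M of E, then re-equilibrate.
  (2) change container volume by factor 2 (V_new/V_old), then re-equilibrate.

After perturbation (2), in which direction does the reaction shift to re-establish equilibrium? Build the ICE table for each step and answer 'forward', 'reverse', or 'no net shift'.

Q₀ = 53.12 vs Keq = 6.1270e-05 ⇒ Q>K, reverse
Step 1:
                  J         E
  I         0.05967    0.2243
  C          0.2135   -0.2135
  E          0.2732   0.01077
  solve Keq expr → x = -0.07118; check Q = 6.1270e-05
Then remove 0.003945 M of E.
Step 2:
                  J         E
  I          0.2732  0.006825
  C       -0.003795  0.003795
  E          0.2694   0.01062
  solve Keq expr → x = 0.001265; check Q = 6.1270e-05
Then change container volume by factor 2 (V_new/V_old).
Step 3:
                  J         E
  I          0.1347   0.00531
  C               0         0
  E          0.1347   0.00531
  solve Keq expr → x = 0; check Q = 6.1270e-05

Direction: no net shift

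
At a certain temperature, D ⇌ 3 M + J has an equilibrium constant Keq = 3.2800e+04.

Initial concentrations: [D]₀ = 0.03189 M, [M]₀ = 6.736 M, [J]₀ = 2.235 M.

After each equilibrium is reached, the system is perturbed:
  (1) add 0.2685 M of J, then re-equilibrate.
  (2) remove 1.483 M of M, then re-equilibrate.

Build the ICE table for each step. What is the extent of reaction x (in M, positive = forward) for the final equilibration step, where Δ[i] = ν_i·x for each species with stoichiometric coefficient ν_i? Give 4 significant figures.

Q₀ = 2.1420e+04 vs Keq = 3.2800e+04 ⇒ Q<K, forward
Step 1:
                  D         M         J
  init      0.03189     6.736     2.235
  Δ        -0.01066   0.03199   0.01066
  eq        0.02123     6.768     2.246
  solve Keq expr → x = 0.01066; check Q = 3.2800e+04
Then add 0.2685 M of J.
Step 2:
                  D         M         J
  init      0.02123     6.768     2.514
  Δ        0.002438 -0.007314 -0.002438
  eq        0.02366     6.761     2.512
  solve Keq expr → x = -0.002438; check Q = 3.2800e+04
Then remove 1.483 M of M.
Step 3:
                  D         M         J
  init      0.02366     5.278     2.512
  Δ        -0.01212   0.03635   0.01212
  eq        0.01155     5.314     2.524
  solve Keq expr → x = 0.01212; check Q = 3.2800e+04

x = 0.01212 M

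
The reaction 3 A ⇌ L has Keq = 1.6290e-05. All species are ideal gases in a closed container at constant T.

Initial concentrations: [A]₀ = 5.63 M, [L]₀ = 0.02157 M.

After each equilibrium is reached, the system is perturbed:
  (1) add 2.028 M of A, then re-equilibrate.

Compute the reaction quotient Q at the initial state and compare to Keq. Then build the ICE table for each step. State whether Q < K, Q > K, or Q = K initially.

Q₀ = 1.2087e-04 vs Keq = 1.6290e-05 ⇒ Q>K, reverse
Step 1:
                    A           L
  Initial        5.63     0.02157
  Change      0.05573    -0.01858
  Equil         5.686    0.002994
  solve Keq expr → x = -0.01858; check Q = 1.6290e-05
Then add 2.028 M of A.
Step 2:
                    A           L
  Initial       7.714    0.002994
  Change     -0.01333    0.004444
  Equil           7.7    0.007438
  solve Keq expr → x = 0.004444; check Q = 1.6290e-05

Q₀ = 1.2087e-04; Q > K (proceeds reverse)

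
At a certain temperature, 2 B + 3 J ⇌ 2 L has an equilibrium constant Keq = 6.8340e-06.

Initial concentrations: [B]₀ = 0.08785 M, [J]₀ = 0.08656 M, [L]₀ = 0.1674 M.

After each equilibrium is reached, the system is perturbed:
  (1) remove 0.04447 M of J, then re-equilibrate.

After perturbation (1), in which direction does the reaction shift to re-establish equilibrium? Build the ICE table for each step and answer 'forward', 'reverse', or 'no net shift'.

Q₀ = 5599 vs Keq = 6.8340e-06 ⇒ Q>K, reverse
Step 1:
                   B          J          L
  I          0.08785    0.08656     0.1674
  C           0.1673     0.2509    -0.1673
  E           0.2551     0.3375 1.3074e-04
  solve Keq expr → x = -0.08363; check Q = 6.8340e-06
Then remove 0.04447 M of J.
Step 2:
                   B          J          L
  I           0.2551      0.293 1.3074e-04
  C       2.4942e-05 3.7413e-05 -2.4942e-05
  E           0.2551      0.293 1.0580e-04
  solve Keq expr → x = -1.2471e-05; check Q = 6.8340e-06

Direction: reverse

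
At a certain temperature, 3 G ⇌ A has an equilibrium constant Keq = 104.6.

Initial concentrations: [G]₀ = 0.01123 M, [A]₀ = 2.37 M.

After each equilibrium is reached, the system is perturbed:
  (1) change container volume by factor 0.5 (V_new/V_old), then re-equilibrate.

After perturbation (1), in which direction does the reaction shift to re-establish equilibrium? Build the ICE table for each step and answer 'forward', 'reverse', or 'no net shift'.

Direction: forward

Q₀ = 1.6734e+06 vs Keq = 104.6 ⇒ Q>K, reverse
Step 1:
                  G         A
  Initial   0.01123      2.37
  Change     0.2681  -0.08938
  Equil      0.2794     2.281
  solve Keq expr → x = -0.08938; check Q = 104.6
Then change container volume by factor 0.5 (V_new/V_old).
Step 2:
                  G         A
  Initial    0.5587     4.561
  Change     -0.205   0.06833
  Equil      0.3537      4.63
  solve Keq expr → x = 0.06833; check Q = 104.6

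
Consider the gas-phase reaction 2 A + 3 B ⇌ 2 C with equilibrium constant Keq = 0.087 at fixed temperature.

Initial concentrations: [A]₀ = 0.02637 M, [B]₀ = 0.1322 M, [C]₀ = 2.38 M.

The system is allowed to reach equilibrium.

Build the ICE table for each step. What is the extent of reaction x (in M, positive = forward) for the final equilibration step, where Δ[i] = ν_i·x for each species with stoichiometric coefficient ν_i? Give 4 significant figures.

Q₀ = 3.5257e+06 vs Keq = 0.087 ⇒ Q>K, reverse
Step 1:
                  A         B         C
  init      0.02637    0.1322      2.38
  Δ           1.269     1.904    -1.269
  eq          1.296     2.036     1.111
  solve Keq expr → x = -0.6347; check Q = 0.087

x = -0.6347 M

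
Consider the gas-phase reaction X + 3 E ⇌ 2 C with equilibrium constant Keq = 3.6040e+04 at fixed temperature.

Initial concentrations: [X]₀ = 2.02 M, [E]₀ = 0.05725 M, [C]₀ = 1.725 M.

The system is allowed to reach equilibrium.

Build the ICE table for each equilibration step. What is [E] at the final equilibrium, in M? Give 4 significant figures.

Q₀ = 7851 vs Keq = 3.6040e+04 ⇒ Q<K, forward
Step 1:
                  X         E         C
  I            2.02   0.05725     1.725
  C        -0.00752  -0.02256   0.01504
  E           2.012   0.03469      1.74
  solve Keq expr → x = 0.00752; check Q = 3.6040e+04

[E]_eq = 0.03469 M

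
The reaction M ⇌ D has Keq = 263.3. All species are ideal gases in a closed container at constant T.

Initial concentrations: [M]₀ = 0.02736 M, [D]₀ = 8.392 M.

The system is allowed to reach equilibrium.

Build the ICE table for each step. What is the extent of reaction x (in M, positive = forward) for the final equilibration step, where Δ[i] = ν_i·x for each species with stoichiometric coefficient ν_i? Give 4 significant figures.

x = -0.004495 M

Q₀ = 306.7 vs Keq = 263.3 ⇒ Q>K, reverse
Step 1:
                  M         D
  init      0.02736     8.392
  Δ        0.004495 -0.004495
  eq        0.03186     8.388
  solve Keq expr → x = -0.004495; check Q = 263.3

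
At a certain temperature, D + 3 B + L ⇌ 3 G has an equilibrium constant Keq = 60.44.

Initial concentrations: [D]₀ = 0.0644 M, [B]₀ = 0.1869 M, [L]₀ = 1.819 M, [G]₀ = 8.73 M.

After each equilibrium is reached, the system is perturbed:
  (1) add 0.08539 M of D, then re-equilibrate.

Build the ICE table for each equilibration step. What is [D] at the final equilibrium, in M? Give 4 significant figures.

Q₀ = 8.6995e+05 vs Keq = 60.44 ⇒ Q>K, reverse
Step 1:
                   D          B          L          G
  I           0.0644     0.1869      1.819       8.73
  C           0.4995      1.498     0.4995     -1.498
  E           0.5639      1.685      2.318      7.232
  solve Keq expr → x = -0.4995; check Q = 60.44
Then add 0.08539 M of D.
Step 2:
                   D          B          L          G
  I           0.6492      1.685      2.318      7.232
  C          -0.0163   -0.04889    -0.0163    0.04889
  E            0.633      1.636      2.302      7.281
  solve Keq expr → x = 0.0163; check Q = 60.44

[D]_eq = 0.633 M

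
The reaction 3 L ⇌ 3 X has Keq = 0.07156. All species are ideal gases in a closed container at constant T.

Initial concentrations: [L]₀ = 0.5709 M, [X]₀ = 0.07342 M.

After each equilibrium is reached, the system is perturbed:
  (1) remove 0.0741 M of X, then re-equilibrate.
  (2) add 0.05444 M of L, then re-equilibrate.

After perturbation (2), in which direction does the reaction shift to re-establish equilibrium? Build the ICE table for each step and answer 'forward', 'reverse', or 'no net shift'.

Q₀ = 0.002127 vs Keq = 0.07156 ⇒ Q<K, forward
Step 1:
                    L           X
  init         0.5709     0.07342
  Δ           -0.1156      0.1156
  eq           0.4553       0.189
  solve Keq expr → x = 0.03853; check Q = 0.07156
Then remove 0.0741 M of X.
Step 2:
                    L           X
  init         0.4553      0.1149
  Δ          -0.05236     0.05236
  eq           0.4029      0.1673
  solve Keq expr → x = 0.01745; check Q = 0.07156
Then add 0.05444 M of L.
Step 3:
                    L           X
  init         0.4574      0.1673
  Δ          -0.01597     0.01597
  eq           0.4414      0.1833
  solve Keq expr → x = 0.005324; check Q = 0.07156

Direction: forward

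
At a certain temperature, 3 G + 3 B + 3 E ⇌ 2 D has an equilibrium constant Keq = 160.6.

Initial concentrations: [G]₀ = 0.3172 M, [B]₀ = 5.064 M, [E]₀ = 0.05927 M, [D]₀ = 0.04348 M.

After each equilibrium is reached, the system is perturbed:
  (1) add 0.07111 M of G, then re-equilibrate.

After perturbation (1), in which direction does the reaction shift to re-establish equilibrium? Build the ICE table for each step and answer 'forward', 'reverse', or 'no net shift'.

Q₀ = 2.191 vs Keq = 160.6 ⇒ Q<K, forward
Step 1:
                   G          B          E          D
  init        0.3172      5.064    0.05927    0.04348
  Δ         -0.03739   -0.03739   -0.03739    0.02493
  eq          0.2798      5.027    0.02188    0.06841
  solve Keq expr → x = 0.01246; check Q = 160.6
Then add 0.07111 M of G.
Step 2:
                   G          B          E          D
  init        0.3509      5.027    0.02188    0.06841
  Δ        -0.003797  -0.003797  -0.003797   0.002531
  eq          0.3471      5.023    0.01808    0.07094
  solve Keq expr → x = 0.001266; check Q = 160.6

Direction: forward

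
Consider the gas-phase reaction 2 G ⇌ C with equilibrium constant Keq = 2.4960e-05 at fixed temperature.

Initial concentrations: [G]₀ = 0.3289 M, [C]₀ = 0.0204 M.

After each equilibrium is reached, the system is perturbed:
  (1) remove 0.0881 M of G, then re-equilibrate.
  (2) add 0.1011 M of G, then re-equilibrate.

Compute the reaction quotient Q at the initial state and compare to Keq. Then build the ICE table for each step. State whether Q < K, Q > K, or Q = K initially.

Q₀ = 0.1886; Q > K (proceeds reverse)

Q₀ = 0.1886 vs Keq = 2.4960e-05 ⇒ Q>K, reverse
Step 1:
                    G           C
  I            0.3289      0.0204
  C           0.04079     -0.0204
  E            0.3697  3.4114e-06
  solve Keq expr → x = -0.0204; check Q = 2.4960e-05
Then remove 0.0881 M of G.
Step 2:
                    G           C
  I            0.2816  3.4114e-06
  C        2.8642e-06 -1.4321e-06
  E            0.2816  1.9792e-06
  solve Keq expr → x = -1.4321e-06; check Q = 2.4960e-05
Then add 0.1011 M of G.
Step 3:
                    G           C
  I            0.3827  1.9792e-06
  C       -3.3525e-06  1.6762e-06
  E            0.3827  3.6555e-06
  solve Keq expr → x = 1.6762e-06; check Q = 2.4960e-05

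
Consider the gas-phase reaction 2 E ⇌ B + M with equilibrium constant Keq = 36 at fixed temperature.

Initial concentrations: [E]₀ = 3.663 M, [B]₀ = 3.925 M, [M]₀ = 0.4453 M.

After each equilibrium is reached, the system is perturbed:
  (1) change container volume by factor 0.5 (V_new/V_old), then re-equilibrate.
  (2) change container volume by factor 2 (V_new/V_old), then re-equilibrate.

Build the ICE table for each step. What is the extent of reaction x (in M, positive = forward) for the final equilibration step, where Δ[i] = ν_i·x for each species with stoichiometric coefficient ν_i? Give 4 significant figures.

Q₀ = 0.1303 vs Keq = 36 ⇒ Q<K, forward
Step 1:
                    E           B           M
  I             3.663       3.925      0.4453
  C            -3.111       1.556       1.556
  E            0.5519       5.481       2.001
  solve Keq expr → x = 1.556; check Q = 36
Then change container volume by factor 0.5 (V_new/V_old).
Step 2:
                    E           B           M
  I             1.104       10.96       4.002
  C                 0           0           0
  E             1.104       10.96       4.002
  solve Keq expr → x = 0; check Q = 36
Then change container volume by factor 2 (V_new/V_old).
Step 3:
                    E           B           M
  I            0.5519       5.481       2.001
  C                 0           0           0
  E            0.5519       5.481       2.001
  solve Keq expr → x = 0; check Q = 36

x = 0 M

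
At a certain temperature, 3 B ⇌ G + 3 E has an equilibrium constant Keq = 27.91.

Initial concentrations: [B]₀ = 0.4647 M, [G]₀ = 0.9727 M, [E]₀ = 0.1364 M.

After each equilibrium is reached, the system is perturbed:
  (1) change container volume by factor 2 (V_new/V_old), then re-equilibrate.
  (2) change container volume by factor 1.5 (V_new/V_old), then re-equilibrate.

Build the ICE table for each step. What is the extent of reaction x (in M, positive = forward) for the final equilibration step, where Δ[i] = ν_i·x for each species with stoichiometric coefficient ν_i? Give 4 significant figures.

x = 0.001435 M

Q₀ = 0.0246 vs Keq = 27.91 ⇒ Q<K, forward
Step 1:
                  B         G         E
  Initial    0.4647    0.9727    0.1364
  Change    -0.3129    0.1043    0.3129
  Equil      0.1518     1.077    0.4493
  solve Keq expr → x = 0.1043; check Q = 27.91
Then change container volume by factor 2 (V_new/V_old).
Step 2:
                  B         G         E
  Initial   0.07591    0.5385    0.2246
  Change   -0.01222  0.004074   0.01222
  Equil     0.06369    0.5426    0.2369
  solve Keq expr → x = 0.004074; check Q = 27.91
Then change container volume by factor 1.5 (V_new/V_old).
Step 3:
                  B         G         E
  Initial   0.04246    0.3617    0.1579
  Change  -0.004306  0.001435  0.004306
  Equil     0.03815    0.3631    0.1622
  solve Keq expr → x = 0.001435; check Q = 27.91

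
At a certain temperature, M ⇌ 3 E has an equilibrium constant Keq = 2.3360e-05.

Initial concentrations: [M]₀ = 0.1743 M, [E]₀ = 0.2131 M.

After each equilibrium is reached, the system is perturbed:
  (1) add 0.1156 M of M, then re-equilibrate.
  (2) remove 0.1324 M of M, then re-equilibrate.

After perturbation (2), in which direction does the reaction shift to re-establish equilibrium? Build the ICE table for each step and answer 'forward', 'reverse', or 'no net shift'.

Direction: reverse

Q₀ = 0.05552 vs Keq = 2.3360e-05 ⇒ Q>K, reverse
Step 1:
                   M          E
  Initial     0.1743     0.2131
  Change     0.06512    -0.1953
  Equil       0.2394    0.01775
  solve Keq expr → x = -0.06512; check Q = 2.3360e-05
Then add 0.1156 M of M.
Step 2:
                   M          E
  Initial      0.355    0.01775
  Change  -8.2509e-04   0.002475
  Equil       0.3542    0.02023
  solve Keq expr → x = 8.2509e-04; check Q = 2.3360e-05
Then remove 0.1324 M of M.
Step 3:
                   M          E
  Initial     0.2218    0.02023
  Change  9.6564e-04  -0.002897
  Equil       0.2228    0.01733
  solve Keq expr → x = -9.6564e-04; check Q = 2.3360e-05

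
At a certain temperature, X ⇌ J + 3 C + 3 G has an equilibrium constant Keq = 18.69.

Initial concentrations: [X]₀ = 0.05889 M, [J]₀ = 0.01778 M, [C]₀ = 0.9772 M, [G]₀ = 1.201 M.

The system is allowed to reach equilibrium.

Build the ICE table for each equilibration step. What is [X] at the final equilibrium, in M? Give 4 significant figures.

[X]_eq = 0.01176 M

Q₀ = 0.4881 vs Keq = 18.69 ⇒ Q<K, forward
Step 1:
                   X          J          C          G
  init       0.05889    0.01778     0.9772      1.201
  Δ         -0.04713    0.04713     0.1414     0.1414
  eq         0.01176    0.06491      1.119      1.342
  solve Keq expr → x = 0.04713; check Q = 18.69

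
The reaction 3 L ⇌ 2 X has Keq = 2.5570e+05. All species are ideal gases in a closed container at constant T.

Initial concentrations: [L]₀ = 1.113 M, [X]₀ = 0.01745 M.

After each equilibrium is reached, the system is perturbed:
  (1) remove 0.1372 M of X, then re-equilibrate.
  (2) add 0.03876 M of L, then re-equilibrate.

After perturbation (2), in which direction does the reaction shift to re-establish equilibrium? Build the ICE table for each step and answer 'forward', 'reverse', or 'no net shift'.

Q₀ = 2.2085e-04 vs Keq = 2.5570e+05 ⇒ Q<K, forward
Step 1:
                   L          X
  Initial      1.113    0.01745
  Change        -1.1     0.7333
  Equil      0.01301     0.7508
  solve Keq expr → x = 0.3667; check Q = 2.5570e+05
Then remove 0.1372 M of X.
Step 2:
                   L          X
  Initial    0.01301     0.6136
  Change   -0.001625   0.001083
  Equil      0.01139     0.6147
  solve Keq expr → x = 5.4162e-04; check Q = 2.5570e+05
Then add 0.03876 M of L.
Step 3:
                   L          X
  Initial    0.05015     0.6147
  Change    -0.03845    0.02563
  Equil       0.0117     0.6403
  solve Keq expr → x = 0.01282; check Q = 2.5570e+05

Direction: forward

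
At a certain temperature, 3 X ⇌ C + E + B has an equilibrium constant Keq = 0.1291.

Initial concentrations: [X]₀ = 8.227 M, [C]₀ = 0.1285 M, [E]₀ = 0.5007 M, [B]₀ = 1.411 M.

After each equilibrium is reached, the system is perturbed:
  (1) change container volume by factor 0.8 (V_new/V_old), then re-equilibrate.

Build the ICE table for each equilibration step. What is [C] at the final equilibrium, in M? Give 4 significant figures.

Q₀ = 1.6304e-04 vs Keq = 0.1291 ⇒ Q<K, forward
Step 1:
                    X           C           E           B
  Initial       8.227      0.1285      0.5007       1.411
  Change       -4.225       1.408       1.408       1.408
  Equil         4.002       1.537       1.909       2.819
  solve Keq expr → x = 1.408; check Q = 0.1291
Then change container volume by factor 0.8 (V_new/V_old).
Step 2:
                    X           C           E           B
  Initial       5.002       1.921       2.386       3.524
  Change            0           0           0           0
  Equil         5.002       1.921       2.386       3.524
  solve Keq expr → x = 0; check Q = 0.1291

[C]_eq = 1.921 M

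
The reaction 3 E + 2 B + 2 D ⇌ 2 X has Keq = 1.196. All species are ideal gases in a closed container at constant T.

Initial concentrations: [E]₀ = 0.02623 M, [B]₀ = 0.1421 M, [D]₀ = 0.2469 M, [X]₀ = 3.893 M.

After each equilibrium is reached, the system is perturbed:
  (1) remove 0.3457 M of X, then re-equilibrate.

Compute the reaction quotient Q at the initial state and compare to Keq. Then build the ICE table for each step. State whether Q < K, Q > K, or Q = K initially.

Q₀ = 6.8225e+08 vs Keq = 1.196 ⇒ Q>K, reverse
Step 1:
                   E          B          D          X
  I          0.02623     0.1421     0.2469      3.893
  C            1.494     0.9957     0.9957    -0.9957
  E             1.52      1.138      1.243      2.897
  solve Keq expr → x = -0.4979; check Q = 1.196
Then remove 0.3457 M of X.
Step 2:
                   E          B          D          X
  I             1.52      1.138      1.243      2.552
  C         -0.05287   -0.03524   -0.03524    0.03524
  E            1.467      1.103      1.207      2.587
  solve Keq expr → x = 0.01762; check Q = 1.196

Q₀ = 6.8225e+08; Q > K (proceeds reverse)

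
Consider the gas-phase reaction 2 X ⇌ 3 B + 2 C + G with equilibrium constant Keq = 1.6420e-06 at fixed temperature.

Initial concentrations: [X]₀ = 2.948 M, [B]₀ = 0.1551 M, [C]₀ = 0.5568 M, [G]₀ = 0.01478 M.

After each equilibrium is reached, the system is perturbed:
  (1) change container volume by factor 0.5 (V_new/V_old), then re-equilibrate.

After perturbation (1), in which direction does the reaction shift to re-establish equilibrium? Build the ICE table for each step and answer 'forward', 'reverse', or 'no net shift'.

Direction: reverse

Q₀ = 1.9672e-06 vs Keq = 1.6420e-06 ⇒ Q>K, reverse
Step 1:
                    X           B           C           G
  I             2.948      0.1551      0.5568     0.01478
  C          0.002616   -0.003924   -0.002616   -0.001308
  E             2.951      0.1512      0.5542     0.01347
  solve Keq expr → x = -0.001308; check Q = 1.6420e-06
Then change container volume by factor 0.5 (V_new/V_old).
Step 2:
                    X           B           C           G
  I             5.901      0.3024       1.108     0.02694
  C           0.04582    -0.06873    -0.04582    -0.02291
  E             5.947      0.2336       1.063    0.004034
  solve Keq expr → x = -0.02291; check Q = 1.6420e-06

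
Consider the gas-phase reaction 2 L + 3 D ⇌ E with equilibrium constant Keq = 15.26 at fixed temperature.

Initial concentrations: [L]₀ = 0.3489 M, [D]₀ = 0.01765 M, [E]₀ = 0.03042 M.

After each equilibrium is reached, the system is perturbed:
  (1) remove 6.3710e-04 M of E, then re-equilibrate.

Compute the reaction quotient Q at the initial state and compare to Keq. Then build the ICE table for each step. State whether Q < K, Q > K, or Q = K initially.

Q₀ = 4.5449e+04; Q > K (proceeds reverse)

Q₀ = 4.5449e+04 vs Keq = 15.26 ⇒ Q>K, reverse
Step 1:
                   L          D          E
  Initial     0.3489    0.01765    0.03042
  Change     0.05567     0.0835   -0.02783
  Equil       0.4046     0.1012   0.002585
  solve Keq expr → x = -0.02783; check Q = 15.26
Then remove 6.3710e-04 M of E.
Step 2:
                   L          D          E
  Initial     0.4046     0.1012   0.001948
  Change   -0.001019  -0.001528 5.0929e-04
  Equil       0.4036    0.09963   0.002457
  solve Keq expr → x = 5.0929e-04; check Q = 15.26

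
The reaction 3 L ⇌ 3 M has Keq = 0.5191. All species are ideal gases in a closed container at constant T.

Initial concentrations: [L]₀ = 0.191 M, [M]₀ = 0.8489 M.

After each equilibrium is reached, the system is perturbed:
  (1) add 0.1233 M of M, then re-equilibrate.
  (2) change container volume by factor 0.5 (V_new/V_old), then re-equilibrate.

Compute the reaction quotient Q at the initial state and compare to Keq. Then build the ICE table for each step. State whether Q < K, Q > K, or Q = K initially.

Q₀ = 87.79; Q > K (proceeds reverse)

Q₀ = 87.79 vs Keq = 0.5191 ⇒ Q>K, reverse
Step 1:
                  L         M
  init        0.191    0.8489
  Δ          0.3855   -0.3855
  eq         0.5765    0.4634
  solve Keq expr → x = -0.1285; check Q = 0.5191
Then add 0.1233 M of M.
Step 2:
                  L         M
  init       0.5765    0.5867
  Δ         0.06836  -0.06836
  eq         0.6449    0.5183
  solve Keq expr → x = -0.02279; check Q = 0.5191
Then change container volume by factor 0.5 (V_new/V_old).
Step 3:
                  L         M
  init         1.29     1.037
  Δ               0         0
  eq           1.29     1.037
  solve Keq expr → x = 0; check Q = 0.5191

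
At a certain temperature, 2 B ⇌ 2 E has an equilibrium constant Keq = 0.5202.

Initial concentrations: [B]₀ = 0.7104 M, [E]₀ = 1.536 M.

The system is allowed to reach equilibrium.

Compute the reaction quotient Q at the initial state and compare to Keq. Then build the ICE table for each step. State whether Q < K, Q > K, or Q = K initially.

Q₀ = 4.675 vs Keq = 0.5202 ⇒ Q>K, reverse
Step 1:
                  B         E
  init       0.7104     1.536
  Δ          0.5947   -0.5947
  eq          1.305    0.9413
  solve Keq expr → x = -0.2973; check Q = 0.5202

Q₀ = 4.675; Q > K (proceeds reverse)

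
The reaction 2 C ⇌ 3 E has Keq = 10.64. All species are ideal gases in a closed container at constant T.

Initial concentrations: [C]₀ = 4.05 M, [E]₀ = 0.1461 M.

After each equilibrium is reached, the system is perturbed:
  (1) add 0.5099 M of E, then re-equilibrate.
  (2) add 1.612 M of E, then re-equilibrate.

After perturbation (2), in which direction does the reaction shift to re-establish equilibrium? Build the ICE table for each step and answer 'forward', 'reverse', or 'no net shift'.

Q₀ = 1.9013e-04 vs Keq = 10.64 ⇒ Q<K, forward
Step 1:
                   C          E
  init          4.05     0.1461
  Δ           -2.151      3.227
  eq           1.899      3.373
  solve Keq expr → x = 1.076; check Q = 10.64
Then add 0.5099 M of E.
Step 2:
                   C          E
  init         1.899      3.883
  Δ           0.1913     -0.287
  eq            2.09      3.596
  solve Keq expr → x = -0.09566; check Q = 10.64
Then add 1.612 M of E.
Step 3:
                   C          E
  init          2.09      5.208
  Δ           0.6208    -0.9313
  eq           2.711      4.276
  solve Keq expr → x = -0.3104; check Q = 10.64

Direction: reverse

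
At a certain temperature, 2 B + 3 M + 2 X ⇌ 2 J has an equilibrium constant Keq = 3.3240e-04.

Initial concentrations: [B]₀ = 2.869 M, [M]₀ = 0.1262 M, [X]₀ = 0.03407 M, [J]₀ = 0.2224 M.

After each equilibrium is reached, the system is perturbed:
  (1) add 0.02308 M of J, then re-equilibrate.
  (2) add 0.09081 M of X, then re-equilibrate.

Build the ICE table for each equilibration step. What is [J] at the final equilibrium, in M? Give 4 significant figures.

Q₀ = 2576 vs Keq = 3.3240e-04 ⇒ Q>K, reverse
Step 1:
                  B         M         X         J
  init        2.869    0.1262   0.03407    0.2224
  Δ          0.2181    0.3271    0.2181   -0.2181
  eq          3.087    0.4533    0.2521  0.004331
  solve Keq expr → x = -0.109; check Q = 3.3240e-04
Then add 0.02308 M of J.
Step 2:
                  B         M         X         J
  init        3.087    0.4533    0.2521   0.02741
  Δ         0.02214    0.0332   0.02214  -0.02214
  eq          3.109    0.4865    0.2743  0.005276
  solve Keq expr → x = -0.01107; check Q = 3.3240e-04
Then add 0.09081 M of X.
Step 3:
                  B         M         X         J
  init        3.109    0.4865    0.3651  0.005276
  Δ       -0.001658 -0.002487 -0.001658  0.001658
  eq          3.108     0.484    0.3634  0.006934
  solve Keq expr → x = 8.2885e-04; check Q = 3.3240e-04

[J]_eq = 0.006934 M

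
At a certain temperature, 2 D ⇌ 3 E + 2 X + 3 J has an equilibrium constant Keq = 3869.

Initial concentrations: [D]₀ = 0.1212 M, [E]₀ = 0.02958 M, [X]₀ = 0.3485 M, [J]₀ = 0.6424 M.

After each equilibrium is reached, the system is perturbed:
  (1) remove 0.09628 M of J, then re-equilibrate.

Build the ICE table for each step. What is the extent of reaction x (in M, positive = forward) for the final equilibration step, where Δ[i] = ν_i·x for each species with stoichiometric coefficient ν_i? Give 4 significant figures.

x = 4.5997e-05 M

Q₀ = 5.6730e-05 vs Keq = 3869 ⇒ Q<K, forward
Step 1:
                  D         E         X         J
  Initial    0.1212   0.02958    0.3485    0.6424
  Change    -0.1207     0.181    0.1207     0.181
  Equil   5.4450e-04    0.2106    0.4692    0.8234
  solve Keq expr → x = 0.06033; check Q = 3869
Then remove 0.09628 M of J.
Step 2:
                  D         E         X         J
  Initial 5.4450e-04    0.2106    0.4692    0.7271
  Change  -9.1993e-05 1.3799e-04 9.1993e-05 1.3799e-04
  Equil   4.5250e-04    0.2107    0.4692    0.7272
  solve Keq expr → x = 4.5997e-05; check Q = 3869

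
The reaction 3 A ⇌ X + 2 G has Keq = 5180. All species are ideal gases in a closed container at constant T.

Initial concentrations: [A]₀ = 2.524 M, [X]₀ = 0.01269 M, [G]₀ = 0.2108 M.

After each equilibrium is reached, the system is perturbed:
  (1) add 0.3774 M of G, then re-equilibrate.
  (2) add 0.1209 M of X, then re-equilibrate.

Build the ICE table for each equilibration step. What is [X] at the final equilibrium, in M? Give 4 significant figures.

Q₀ = 3.5070e-05 vs Keq = 5180 ⇒ Q<K, forward
Step 1:
                  A         X         G
  I           2.524   0.01269    0.2108
  C          -2.443    0.8142     1.628
  E         0.08143    0.8269     1.839
  solve Keq expr → x = 0.8142; check Q = 5180
Then add 0.3774 M of G.
Step 2:
                  A         X         G
  I         0.08143    0.8269     2.217
  C         0.01047 -0.003489 -0.006978
  E          0.0919    0.8234      2.21
  solve Keq expr → x = -0.003489; check Q = 5180
Then add 0.1209 M of X.
Step 3:
                  A         X         G
  I          0.0919    0.9443      2.21
  C        0.004166 -0.001389 -0.002778
  E         0.09606    0.9429     2.207
  solve Keq expr → x = -0.001389; check Q = 5180

[X]_eq = 0.9429 M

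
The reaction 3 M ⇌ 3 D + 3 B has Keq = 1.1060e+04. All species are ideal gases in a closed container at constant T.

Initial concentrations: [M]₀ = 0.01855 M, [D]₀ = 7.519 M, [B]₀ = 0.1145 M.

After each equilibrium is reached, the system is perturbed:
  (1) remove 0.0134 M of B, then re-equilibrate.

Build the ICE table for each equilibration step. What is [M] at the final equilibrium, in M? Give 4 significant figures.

Q₀ = 9.9969e+04 vs Keq = 1.1060e+04 ⇒ Q>K, reverse
Step 1:
                   M          D          B
  Initial    0.01855      7.519     0.1145
  Change     0.01497   -0.01497   -0.01497
  Equil      0.03352      7.504    0.09953
  solve Keq expr → x = -0.004991; check Q = 1.1060e+04
Then remove 0.0134 M of B.
Step 2:
                   M          D          B
  Initial    0.03352      7.504    0.08613
  Change   -0.003366   0.003366   0.003366
  Equil      0.03016      7.507    0.08949
  solve Keq expr → x = 0.001122; check Q = 1.1060e+04

[M]_eq = 0.03016 M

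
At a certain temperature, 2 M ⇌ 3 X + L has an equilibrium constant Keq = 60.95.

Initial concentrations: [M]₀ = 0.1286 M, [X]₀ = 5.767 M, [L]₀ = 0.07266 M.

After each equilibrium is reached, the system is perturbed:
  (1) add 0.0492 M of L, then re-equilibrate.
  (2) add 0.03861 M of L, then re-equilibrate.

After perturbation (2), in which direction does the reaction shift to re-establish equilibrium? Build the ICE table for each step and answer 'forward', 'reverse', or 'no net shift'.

Direction: reverse

Q₀ = 842.7 vs Keq = 60.95 ⇒ Q>K, reverse
Step 1:
                   M          X          L
  I           0.1286      5.767    0.07266
  C           0.1069    -0.1604   -0.05347
  E           0.2355      5.607    0.01919
  solve Keq expr → x = -0.05347; check Q = 60.95
Then add 0.0492 M of L.
Step 2:
                   M          X          L
  I           0.2355      5.607    0.06839
  C          0.06896    -0.1034   -0.03448
  E           0.3045      5.503    0.03391
  solve Keq expr → x = -0.03448; check Q = 60.95
Then add 0.03861 M of L.
Step 3:
                   M          X          L
  I           0.3045      5.503    0.07252
  C          0.04954   -0.07431   -0.02477
  E            0.354      5.429    0.04775
  solve Keq expr → x = -0.02477; check Q = 60.95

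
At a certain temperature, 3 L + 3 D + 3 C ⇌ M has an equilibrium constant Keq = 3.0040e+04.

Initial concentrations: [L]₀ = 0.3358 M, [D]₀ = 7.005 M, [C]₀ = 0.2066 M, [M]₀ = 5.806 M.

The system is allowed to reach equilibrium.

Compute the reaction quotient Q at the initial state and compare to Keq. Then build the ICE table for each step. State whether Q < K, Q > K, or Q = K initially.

Q₀ = 50.58 vs Keq = 3.0040e+04 ⇒ Q<K, forward
Step 1:
                    L           D           C           M
  I            0.3358       7.005      0.2066       5.806
  C           -0.1588     -0.1588     -0.1588     0.05292
  E             0.177       6.846     0.04784       5.859
  solve Keq expr → x = 0.05292; check Q = 3.0040e+04

Q₀ = 50.58; Q < K (proceeds forward)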